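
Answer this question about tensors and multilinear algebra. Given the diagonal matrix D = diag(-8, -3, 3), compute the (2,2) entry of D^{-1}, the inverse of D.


For a diagonal matrix, the inverse has entries (D^{-1})_{ii} = 1/d_{ii}.
The diagonal entries are: d_{11} = -8, d_{22} = -3, d_{33} = 3
We need (D^{-1})_{22} = 1/d_{22} = 1/-3 = -1/3

-1/3


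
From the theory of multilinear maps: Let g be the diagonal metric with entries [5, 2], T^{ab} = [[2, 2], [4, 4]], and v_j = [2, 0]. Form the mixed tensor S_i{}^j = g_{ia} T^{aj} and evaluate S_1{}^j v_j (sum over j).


Step 1: lower the first index. For a diagonal metric, g_{ia} T^{aj} = g_{ii} T^{ij} (no sum on i).
g_{11} = 5
S_1{}^1 = 5 * T^{11} = 5 * 2 = 10
S_1{}^2 = 5 * T^{12} = 5 * 2 = 10
Step 2: contract S_1{}^j with v_j.
S_1{}^1 * v_1 = 10 * 2 = 20
S_1{}^2 * v_2 = 10 * 0 = 0
Result = 20 + 0 = 20

20


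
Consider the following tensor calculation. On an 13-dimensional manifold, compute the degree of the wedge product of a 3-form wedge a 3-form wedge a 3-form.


The degree of a wedge product is the sum of the degrees of the individual forms.
Degrees: 3, 3, 3
Total degree = 3 + 3 + 3 = 9

9


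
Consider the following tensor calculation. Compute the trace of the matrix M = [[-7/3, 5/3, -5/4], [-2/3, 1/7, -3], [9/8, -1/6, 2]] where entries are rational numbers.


The trace is the sum of diagonal entries.
Diagonal: M[1,1] = -7/3, M[2,2] = 1/7, M[3,3] = 2
Tr(M) = -7/3 + 1/7 + 2
Computing step by step:
After adding M[1,1]: -7/3
After adding M[2,2]: -46/21
After adding M[3,3]: -4/21
Tr(M) = -4/21

-4/21


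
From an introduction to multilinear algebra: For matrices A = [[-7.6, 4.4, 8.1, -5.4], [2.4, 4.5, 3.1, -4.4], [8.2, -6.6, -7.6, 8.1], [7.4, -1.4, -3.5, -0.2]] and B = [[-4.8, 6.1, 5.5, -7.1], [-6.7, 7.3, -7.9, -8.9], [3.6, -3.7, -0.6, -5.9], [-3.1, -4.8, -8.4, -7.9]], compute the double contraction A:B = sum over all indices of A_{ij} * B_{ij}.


A:B = sum over all i,j of A_{ij} * B_{ij}.
Row 1: -7.6*-4.8=36.48, 4.4*6.1=26.84, 8.1*5.5=44.55, -5.4*-7.1=38.34 => row sum = 146.21
Row 2: 2.4*-6.7=-16.08, 4.5*7.3=32.85, 3.1*-7.9=-24.49, -4.4*-8.9=39.16 => row sum = 31.44
Row 3: 8.2*3.6=29.52, -6.6*-3.7=24.42, -7.6*-0.6=4.56, 8.1*-5.9=-47.79 => row sum = 10.71
Row 4: 7.4*-3.1=-22.94, -1.4*-4.8=6.72, -3.5*-8.4=29.4, -0.2*-7.9=1.58 => row sum = 14.76
Total = 146.21 + 31.44 + 10.71 + 14.76 = 203.12

203.12


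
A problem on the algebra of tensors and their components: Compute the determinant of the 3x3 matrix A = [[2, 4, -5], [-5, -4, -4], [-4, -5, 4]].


Expanding along the first row, det(A) = a11*M_11 - a12*M_12 + a13*M_13, where M_1j is the (1,j) minor.
Minor M_11 = -4*4 - -4*-5 = -36
Minor M_12 = -5*4 - -4*-4 = -36
Minor M_13 = -5*-5 - -4*-4 = 9
det = 2*(-36) - 4*(-36) + -5*(9)
    = -72 - -144 + -45
    = 27

27


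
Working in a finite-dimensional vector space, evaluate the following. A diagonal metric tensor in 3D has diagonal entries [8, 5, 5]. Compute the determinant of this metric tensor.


For a diagonal metric, the determinant is the product of diagonal entries.
Diagonal entries: 8, 5, 5
det(g) = 8 * 5 * 5 = 200

200


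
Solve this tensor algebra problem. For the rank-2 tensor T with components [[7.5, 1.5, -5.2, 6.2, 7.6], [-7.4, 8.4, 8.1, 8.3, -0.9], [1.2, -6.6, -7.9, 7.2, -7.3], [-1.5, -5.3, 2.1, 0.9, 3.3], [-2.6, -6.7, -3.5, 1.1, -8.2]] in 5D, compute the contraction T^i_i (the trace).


The contraction (trace) of a rank-2 tensor is the sum of its diagonal elements.
Diagonal entries: A[1,1] = 7.5, A[2,2] = 8.4, A[3,3] = -7.9, A[4,4] = 0.9, A[5,5] = -8.2
Tr(A) = 7.5 + 8.4 + -7.9 + 0.9 + -8.2 = 0.7

0.7


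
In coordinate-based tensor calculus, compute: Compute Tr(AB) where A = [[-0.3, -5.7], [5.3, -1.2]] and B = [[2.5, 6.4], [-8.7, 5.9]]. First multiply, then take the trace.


Tr(AB) = sum_i (AB)_{ii} where (AB)_{ii} = sum_k A_{ik} B_{ki}.
(AB)_{11} = -0.3*2.5 + -5.7*-8.7 = 48.84
(AB)_{22} = 5.3*6.4 + -1.2*5.9 = 26.84
Tr(AB) = 48.84 + 26.84 = 75.68

75.68


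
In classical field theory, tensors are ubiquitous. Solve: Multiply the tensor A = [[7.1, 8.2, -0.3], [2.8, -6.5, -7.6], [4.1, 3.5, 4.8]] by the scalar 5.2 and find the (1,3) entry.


Scalar multiplication: (cA)_{ij} = c * A_{ij}.
c = 5.2
A_{13} = -0.3
(cA)_{13} = 5.2 * -0.3 = -1.56

-1.56


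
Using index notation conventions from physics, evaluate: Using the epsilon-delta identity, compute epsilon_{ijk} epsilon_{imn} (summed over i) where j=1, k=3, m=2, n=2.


Using the identity: epsilon_{ijk} epsilon_{imn} = delta_{jm} delta_{kn} - delta_{jn} delta_{km}.
delta_{12} = 0
delta_{32} = 0
delta_{12} = 0
delta_{32} = 0
Result = 0 * 0 - 0 * 0 = 0 - 0 = 0

0


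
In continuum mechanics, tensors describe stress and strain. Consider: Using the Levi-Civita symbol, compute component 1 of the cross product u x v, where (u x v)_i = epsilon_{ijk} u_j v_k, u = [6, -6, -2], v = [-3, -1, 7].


(u x v)_1 = sum_{j,k} epsilon_{1jk} u_j v_k. Only permutations of (1,2,3) contribute; the two non-zero terms are:
eps_{123} u_2 v_3 = 1 * -6 * 7 = -42
eps_{132} u_3 v_2 = -1 * -2 * -1 = -2
(u x v)_1 = -44

-44


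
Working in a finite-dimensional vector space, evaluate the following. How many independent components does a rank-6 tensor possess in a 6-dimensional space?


The number of components of a rank-r tensor in d dimensions is d^r.
Here d = 6 and r = 6.
6^6 = 46656

46656


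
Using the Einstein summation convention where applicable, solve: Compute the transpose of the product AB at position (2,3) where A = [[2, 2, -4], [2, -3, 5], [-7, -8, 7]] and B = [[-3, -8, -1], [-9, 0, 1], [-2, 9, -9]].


(AB)^T_{ij} = (AB)_{ji} = sum_k A_{jk} B_{ki}.
For i=2, j=3 we need (AB)_{32}:
A_{31} * B_{12} = -7 * -8 = 56
A_{32} * B_{22} = -8 * 0 = 0
A_{33} * B_{32} = 7 * 9 = 63
Sum = 56 + 0 + 63 = 119

119


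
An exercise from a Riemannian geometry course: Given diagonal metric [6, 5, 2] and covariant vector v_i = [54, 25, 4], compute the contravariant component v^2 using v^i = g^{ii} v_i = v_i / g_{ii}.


To raise an index with a diagonal metric: v^i = v_i / g_{ii}.
For index 2: v_2 = 25, g_{22} = 5
v^2 = 25 / 5 = 5

5


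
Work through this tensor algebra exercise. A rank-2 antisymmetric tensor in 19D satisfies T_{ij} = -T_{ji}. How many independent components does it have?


An antisymmetric rank-2 tensor satisfies A_{ij} = -A_{ji}, so diagonal entries are zero.
The independent components are the upper-triangular entries: C(n, 2) = n(n-1)/2.
n = 19
C(19, 2) = 19 * 18 / 2 = 342 / 2 = 171

171


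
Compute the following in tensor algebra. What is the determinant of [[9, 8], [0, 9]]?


For a 2x2 matrix [[a, b], [c, d]], det = a*d - b*c.
a = 9, b = 8, c = 0, d = 9
a*d = 9 * 9 = 81
b*c = 8 * 0 = 0
det = 81 - 0 = 81

81


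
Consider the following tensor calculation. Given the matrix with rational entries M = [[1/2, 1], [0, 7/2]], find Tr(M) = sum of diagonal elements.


The trace is the sum of diagonal entries.
Diagonal: M[1,1] = 1/2, M[2,2] = 7/2
Tr(M) = 1/2 + 7/2
Computing step by step:
After adding M[1,1]: 1/2
After adding M[2,2]: 4
Tr(M) = 4

4


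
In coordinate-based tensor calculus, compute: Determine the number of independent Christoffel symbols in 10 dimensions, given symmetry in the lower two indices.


Christoffel symbols Gamma^k_{ij} are symmetric in i,j, so there are d * d(d+1)/2 independent symbols.
d = 10
d(d+1)/2 = 10 * 11 / 2 = 55
Total = 10 * 55 = 550

550


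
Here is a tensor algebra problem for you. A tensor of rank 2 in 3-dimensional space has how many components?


The number of components of a rank-r tensor in d dimensions is d^r.
Here d = 3 and r = 2.
3^2 = 9

9


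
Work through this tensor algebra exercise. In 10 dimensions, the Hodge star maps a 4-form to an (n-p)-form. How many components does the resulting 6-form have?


The Hodge dual of a p-form on an n-dimensional manifold is an (n-p)-form.
n = 10, p = 4, so dual degree = 10 - 4 = 6
The number of components is C(n, n-p) = C(10, 6) = 210

210


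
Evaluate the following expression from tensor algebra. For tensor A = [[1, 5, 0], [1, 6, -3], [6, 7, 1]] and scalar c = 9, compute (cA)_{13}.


Scalar multiplication: (cA)_{ij} = c * A_{ij}.
c = 9
A_{13} = 0
(cA)_{13} = 9 * 0 = 0

0


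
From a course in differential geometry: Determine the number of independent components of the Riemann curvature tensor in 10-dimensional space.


The Riemann tensor in d dimensions has d^2(d^2 - 1)/12 independent components.
d = 10, so d^2 = 100
d^2 - 1 = 99
d^2(d^2 - 1) = 100 * 99 = 9900
Divide by 12: 9900 / 12 = 825

825


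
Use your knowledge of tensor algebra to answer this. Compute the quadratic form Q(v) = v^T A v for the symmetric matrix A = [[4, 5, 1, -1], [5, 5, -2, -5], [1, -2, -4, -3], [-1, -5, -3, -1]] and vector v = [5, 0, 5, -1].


First compute Av:
(Av)_1 = 4*5 + 5*0 + 1*5 + -1*-1 = 26
(Av)_2 = 5*5 + 5*0 + -2*5 + -5*-1 = 20
(Av)_3 = 1*5 + -2*0 + -4*5 + -3*-1 = -12
(Av)_4 = -1*5 + -5*0 + -3*5 + -1*-1 = -19
Av = [26, 20, -12, -19]
Then v^T (Av) = 5*26 + 0*20 + 5*-12 + -1*-19
= 130 + 0 + -60 + 19 = 89

89


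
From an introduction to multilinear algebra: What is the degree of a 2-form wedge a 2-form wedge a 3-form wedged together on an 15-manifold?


The degree of a wedge product is the sum of the degrees of the individual forms.
Degrees: 2, 2, 3
Total degree = 2 + 2 + 3 = 7

7


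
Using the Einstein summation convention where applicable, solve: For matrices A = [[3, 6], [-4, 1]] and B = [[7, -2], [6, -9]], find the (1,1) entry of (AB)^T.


(AB)^T_{ij} = (AB)_{ji} = sum_k A_{jk} B_{ki}.
For i=1, j=1 we need (AB)_{11}:
A_{11} * B_{11} = 3 * 7 = 21
A_{12} * B_{21} = 6 * 6 = 36
Sum = 21 + 36 = 57

57


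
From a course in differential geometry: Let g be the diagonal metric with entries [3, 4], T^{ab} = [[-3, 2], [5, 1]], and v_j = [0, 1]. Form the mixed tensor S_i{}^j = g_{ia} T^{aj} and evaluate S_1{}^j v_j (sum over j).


Step 1: lower the first index. For a diagonal metric, g_{ia} T^{aj} = g_{ii} T^{ij} (no sum on i).
g_{11} = 3
S_1{}^1 = 3 * T^{11} = 3 * -3 = -9
S_1{}^2 = 3 * T^{12} = 3 * 2 = 6
Step 2: contract S_1{}^j with v_j.
S_1{}^1 * v_1 = -9 * 0 = 0
S_1{}^2 * v_2 = 6 * 1 = 6
Result = 0 + 6 = 6

6


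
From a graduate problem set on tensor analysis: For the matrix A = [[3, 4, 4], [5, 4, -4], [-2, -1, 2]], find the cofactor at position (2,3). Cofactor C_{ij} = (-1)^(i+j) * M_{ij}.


To find cofactor C_{23}, delete row 2 and column 3.
The resulting 2x2 submatrix is: [[3, 4], [-2, -1]]
Minor M_{23} = 3*-1 - 4*-2
  = -3 - -8 = 5
Sign = (-1)^(2+3) = (-1)^5 = -1
Cofactor C_{23} = -1 * 5 = -5

-5


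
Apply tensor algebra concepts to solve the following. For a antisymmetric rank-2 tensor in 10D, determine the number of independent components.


A antisymmetric rank-2 tensor in d dimensions has d(d-1)/2 independent components.
d = 10
d(d-1)/2 = 10 * 9 / 2 = 90 / 2 = 45

45


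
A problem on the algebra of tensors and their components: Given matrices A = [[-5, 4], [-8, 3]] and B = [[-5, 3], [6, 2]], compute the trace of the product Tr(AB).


Tr(AB) = sum_i (AB)_{ii} where (AB)_{ii} = sum_k A_{ik} B_{ki}.
(AB)_{11} = -5*-5 + 4*6 = 49
(AB)_{22} = -8*3 + 3*2 = -18
Tr(AB) = 49 + -18 = 31

31


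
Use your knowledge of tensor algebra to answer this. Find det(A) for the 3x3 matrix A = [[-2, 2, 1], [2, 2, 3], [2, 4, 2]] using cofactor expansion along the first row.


Expanding along the first row, det(A) = a11*M_11 - a12*M_12 + a13*M_13, where M_1j is the (1,j) minor.
Minor M_11 = 2*2 - 3*4 = -8
Minor M_12 = 2*2 - 3*2 = -2
Minor M_13 = 2*4 - 2*2 = 4
det = -2*(-8) - 2*(-2) + 1*(4)
    = 16 - -4 + 4
    = 24

24


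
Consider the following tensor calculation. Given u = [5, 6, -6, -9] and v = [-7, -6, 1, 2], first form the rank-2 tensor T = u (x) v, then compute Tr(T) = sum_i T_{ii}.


The outer product gives T_{ij} = u_i v_j.
The trace (contraction) is Tr(T) = sum_i T_{ii} = sum_i u_i v_i.
Diagonal entries:
T_{11} = u_1 * v_1 = 5 * -7 = -35
T_{22} = u_2 * v_2 = 6 * -6 = -36
T_{33} = u_3 * v_3 = -6 * 1 = -6
T_{44} = u_4 * v_4 = -9 * 2 = -18
Tr(T) = -35 + -36 + -6 + -18 = -95

-95


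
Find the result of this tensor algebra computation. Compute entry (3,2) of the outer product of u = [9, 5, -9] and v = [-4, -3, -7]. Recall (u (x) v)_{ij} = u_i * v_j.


The outer product entry T_{ij} = u_i * v_j.
We need i=3, j=2.
u_3 = -9, v_2 = -3
T_{3,2} = -9 * -3 = 27

27


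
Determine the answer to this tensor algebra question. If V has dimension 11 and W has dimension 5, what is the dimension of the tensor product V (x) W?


The dimension of a tensor product is the product of dimensions.
dim(V) = 11, dim(W) = 5
dim(V (x) W) = 11 * 5 = 55

55


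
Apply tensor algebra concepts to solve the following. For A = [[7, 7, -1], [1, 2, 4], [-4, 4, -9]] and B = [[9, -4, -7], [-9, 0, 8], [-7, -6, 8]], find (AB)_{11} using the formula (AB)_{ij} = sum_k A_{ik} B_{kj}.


(AB)_{ij} = sum_k A_{ik} B_{kj}.
For i=1, j=1:
A_{11} * B_{11} = 7 * 9 = 63
A_{12} * B_{21} = 7 * -9 = -63
A_{13} * B_{31} = -1 * -7 = 7
Sum = 63 + -63 + 7 = 7

7


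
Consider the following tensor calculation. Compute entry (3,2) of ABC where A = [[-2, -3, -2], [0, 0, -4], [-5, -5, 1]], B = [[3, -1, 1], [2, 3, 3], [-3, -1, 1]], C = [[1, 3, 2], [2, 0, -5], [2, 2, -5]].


(ABC)_{32} = sum_m (AB)_{3m} C_{m2}. First compute row 3 of AB.
(AB)_{31} = -5*3 + -5*2 + 1*-3 = -28
(AB)_{32} = -5*-1 + -5*3 + 1*-1 = -11
(AB)_{33} = -5*1 + -5*3 + 1*1 = -19
Now contract with column 2 of C:
(AB)_{31} * C_{12} = -28 * 3 = -84
(AB)_{32} * C_{22} = -11 * 0 = 0
(AB)_{33} * C_{32} = -19 * 2 = -38
(ABC)_{32} = -84 + 0 + -38 = -122

-122


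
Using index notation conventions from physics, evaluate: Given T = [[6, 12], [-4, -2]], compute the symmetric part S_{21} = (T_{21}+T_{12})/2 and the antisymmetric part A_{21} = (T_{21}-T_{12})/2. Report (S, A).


T_{21} = -4
T_{12} = 12
S_{21} = (-4 + 12)/2 = 8/2 = 4
A_{21} = (-4 - 12)/2 = -16/2 = -8
Check: S + A = 4 + -8 = -4 = T_{21}.

(4, -8)


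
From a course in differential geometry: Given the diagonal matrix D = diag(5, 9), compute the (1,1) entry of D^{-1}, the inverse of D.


For a diagonal matrix, the inverse has entries (D^{-1})_{ii} = 1/d_{ii}.
The diagonal entries are: d_{11} = 5, d_{22} = 9
We need (D^{-1})_{11} = 1/d_{11} = 1/5 = 1/5

1/5


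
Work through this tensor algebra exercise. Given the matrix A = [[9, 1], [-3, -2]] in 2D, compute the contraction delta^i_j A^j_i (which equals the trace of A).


The contraction (trace) of a rank-2 tensor is the sum of its diagonal elements.
Diagonal entries: A[1,1] = 9, A[2,2] = -2
Tr(A) = 9 + -2 = 7

7


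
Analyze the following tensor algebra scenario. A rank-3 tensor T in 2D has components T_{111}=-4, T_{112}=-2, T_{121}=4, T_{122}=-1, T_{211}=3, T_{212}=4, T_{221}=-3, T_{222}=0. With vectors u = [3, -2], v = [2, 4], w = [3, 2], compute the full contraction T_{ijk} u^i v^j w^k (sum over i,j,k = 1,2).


S = sum over i,j,k of T_{ijk} u_i v_j w_k. Expanding all 8 terms:
T_{111}*u_1*v_1*w_1 = -4*3*2*3 = -72  (running total: -72)
T_{112}*u_1*v_1*w_2 = -2*3*2*2 = -24  (running total: -96)
T_{121}*u_1*v_2*w_1 = 4*3*4*3 = 144  (running total: 48)
T_{122}*u_1*v_2*w_2 = -1*3*4*2 = -24  (running total: 24)
T_{211}*u_2*v_1*w_1 = 3*-2*2*3 = -36  (running total: -12)
T_{212}*u_2*v_1*w_2 = 4*-2*2*2 = -32  (running total: -44)
T_{221}*u_2*v_2*w_1 = -3*-2*4*3 = 72  (running total: 28)
T_{222}*u_2*v_2*w_2 = 0*-2*4*2 = 0  (running total: 28)
S = 28

28


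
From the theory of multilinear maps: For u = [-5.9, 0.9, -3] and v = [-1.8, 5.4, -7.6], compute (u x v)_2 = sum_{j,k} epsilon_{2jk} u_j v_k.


(u x v)_2 = sum_{j,k} epsilon_{2jk} u_j v_k. Only permutations of (1,2,3) contribute; the two non-zero terms are:
eps_{213} u_1 v_3 = -1 * -5.9 * -7.6 = -44.84
eps_{231} u_3 v_1 = 1 * -3 * -1.8 = 5.4
(u x v)_2 = -39.44

-39.44


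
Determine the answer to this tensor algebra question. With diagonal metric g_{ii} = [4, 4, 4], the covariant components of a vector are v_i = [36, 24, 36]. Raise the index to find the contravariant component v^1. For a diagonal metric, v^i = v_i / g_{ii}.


To raise an index with a diagonal metric: v^i = v_i / g_{ii}.
For index 1: v_1 = 36, g_{11} = 4
v^1 = 36 / 4 = 9

9


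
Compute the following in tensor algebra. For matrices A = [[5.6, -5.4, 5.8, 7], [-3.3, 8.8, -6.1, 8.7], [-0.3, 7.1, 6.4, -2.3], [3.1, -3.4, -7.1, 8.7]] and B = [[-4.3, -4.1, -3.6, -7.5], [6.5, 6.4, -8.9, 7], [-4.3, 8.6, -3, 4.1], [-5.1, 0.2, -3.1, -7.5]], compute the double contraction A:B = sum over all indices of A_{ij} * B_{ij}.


A:B = sum over all i,j of A_{ij} * B_{ij}.
Row 1: 5.6*-4.3=-24.08, -5.4*-4.1=22.14, 5.8*-3.6=-20.88, 7*-7.5=-52.5 => row sum = -75.32
Row 2: -3.3*6.5=-21.45, 8.8*6.4=56.32, -6.1*-8.9=54.29, 8.7*7=60.9 => row sum = 150.06
Row 3: -0.3*-4.3=1.29, 7.1*8.6=61.06, 6.4*-3=-19.2, -2.3*4.1=-9.43 => row sum = 33.72
Row 4: 3.1*-5.1=-15.81, -3.4*0.2=-0.68, -7.1*-3.1=22.01, 8.7*-7.5=-65.25 => row sum = -59.73
Total = -75.32 + 150.06 + 33.72 + -59.73 = 48.73

48.73


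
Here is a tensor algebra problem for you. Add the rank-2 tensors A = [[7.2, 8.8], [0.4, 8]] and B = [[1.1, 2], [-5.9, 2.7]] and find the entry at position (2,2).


Tensor addition is component-wise: (A + B)_{ij} = A_{ij} + B_{ij}.
A_{22} = 8
B_{22} = 2.7
(A + B)_{22} = 8 + 2.7 = 10.7

10.7


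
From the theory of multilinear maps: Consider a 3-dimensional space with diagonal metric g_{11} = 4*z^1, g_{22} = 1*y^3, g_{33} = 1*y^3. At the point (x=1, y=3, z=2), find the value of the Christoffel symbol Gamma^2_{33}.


For a diagonal metric, Gamma^k_{ij} = (1/2) g^{kk} (dg_{ik}/dx_j + dg_{jk}/dx_i - dg_{ij}/dx_k).
The metric is diagonal, so g_{ab} = 0 for a != b.
At the given point: g_{11} = 8, g_{22} = 27, g_{33} = 27
g^{22} = 1/27
dg_{32}/dx_3 = 0 (off-diagonal)
dg_{32}/dx_3 = 0 (off-diagonal)
dg_{33}/dx_2 = dg_{33}/dx_2 = 27
Numerator = 0 + 0 - 27 = -27
Gamma^2_{33} = -27 / (2 * 27) = -1/2

-1/2


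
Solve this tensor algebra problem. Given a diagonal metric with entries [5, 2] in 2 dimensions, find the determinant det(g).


For a diagonal metric, the determinant is the product of diagonal entries.
Diagonal entries: 5, 2
det(g) = 5 * 2 = 10

10


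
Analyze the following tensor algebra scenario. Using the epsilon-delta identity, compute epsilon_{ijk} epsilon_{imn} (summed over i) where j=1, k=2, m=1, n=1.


Using the identity: epsilon_{ijk} epsilon_{imn} = delta_{jm} delta_{kn} - delta_{jn} delta_{km}.
delta_{11} = 1
delta_{21} = 0
delta_{11} = 1
delta_{21} = 0
Result = 1 * 0 - 1 * 0 = 0 - 0 = 0

0


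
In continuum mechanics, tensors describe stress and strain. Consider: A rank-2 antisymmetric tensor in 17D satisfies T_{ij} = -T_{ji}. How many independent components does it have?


An antisymmetric rank-2 tensor satisfies A_{ij} = -A_{ji}, so diagonal entries are zero.
The independent components are the upper-triangular entries: C(n, 2) = n(n-1)/2.
n = 17
C(17, 2) = 17 * 16 / 2 = 272 / 2 = 136

136


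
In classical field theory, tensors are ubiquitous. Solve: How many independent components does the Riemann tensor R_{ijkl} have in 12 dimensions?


The Riemann tensor in d dimensions has d^2(d^2 - 1)/12 independent components.
d = 12, so d^2 = 144
d^2 - 1 = 143
d^2(d^2 - 1) = 144 * 143 = 20592
Divide by 12: 20592 / 12 = 1716

1716


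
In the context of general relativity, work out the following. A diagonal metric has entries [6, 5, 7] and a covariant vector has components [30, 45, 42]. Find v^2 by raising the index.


To raise an index with a diagonal metric: v^i = v_i / g_{ii}.
For index 2: v_2 = 45, g_{22} = 5
v^2 = 45 / 5 = 9

9


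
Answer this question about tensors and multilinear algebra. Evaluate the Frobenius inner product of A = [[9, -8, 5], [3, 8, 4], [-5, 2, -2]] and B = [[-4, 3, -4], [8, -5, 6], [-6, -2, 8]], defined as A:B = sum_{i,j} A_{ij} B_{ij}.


A:B = sum over all i,j of A_{ij} * B_{ij}.
Row 1: 9*-4=-36, -8*3=-24, 5*-4=-20 => row sum = -80
Row 2: 3*8=24, 8*-5=-40, 4*6=24 => row sum = 8
Row 3: -5*-6=30, 2*-2=-4, -2*8=-16 => row sum = 10
Total = -80 + 8 + 10 = -62

-62


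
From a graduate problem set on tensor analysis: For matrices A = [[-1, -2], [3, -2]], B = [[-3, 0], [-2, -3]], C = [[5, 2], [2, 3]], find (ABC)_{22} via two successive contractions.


(ABC)_{22} = sum_m (AB)_{2m} C_{m2}. First compute row 2 of AB.
(AB)_{21} = 3*-3 + -2*-2 = -5
(AB)_{22} = 3*0 + -2*-3 = 6
Now contract with column 2 of C:
(AB)_{21} * C_{12} = -5 * 2 = -10
(AB)_{22} * C_{22} = 6 * 3 = 18
(ABC)_{22} = -10 + 18 = 8

8


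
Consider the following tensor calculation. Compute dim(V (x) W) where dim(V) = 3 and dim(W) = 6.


The dimension of a tensor product is the product of dimensions.
dim(V) = 3, dim(W) = 6
dim(V (x) W) = 3 * 6 = 18

18


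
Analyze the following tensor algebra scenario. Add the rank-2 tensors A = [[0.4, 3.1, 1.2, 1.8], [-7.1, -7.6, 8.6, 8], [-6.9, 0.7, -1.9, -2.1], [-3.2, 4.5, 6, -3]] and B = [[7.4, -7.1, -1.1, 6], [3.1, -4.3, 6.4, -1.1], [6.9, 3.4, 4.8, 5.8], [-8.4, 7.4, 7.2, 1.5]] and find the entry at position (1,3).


Tensor addition is component-wise: (A + B)_{ij} = A_{ij} + B_{ij}.
A_{13} = 1.2
B_{13} = -1.1
(A + B)_{13} = 1.2 + -1.1 = 0.1

0.1


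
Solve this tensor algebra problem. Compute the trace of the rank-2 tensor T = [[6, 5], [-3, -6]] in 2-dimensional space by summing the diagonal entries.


The contraction (trace) of a rank-2 tensor is the sum of its diagonal elements.
Diagonal entries: A[1,1] = 6, A[2,2] = -6
Tr(A) = 6 + -6 = 0

0


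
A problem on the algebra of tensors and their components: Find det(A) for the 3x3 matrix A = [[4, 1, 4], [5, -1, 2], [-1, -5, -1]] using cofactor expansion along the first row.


Expanding along the first row, det(A) = a11*M_11 - a12*M_12 + a13*M_13, where M_1j is the (1,j) minor.
Minor M_11 = -1*-1 - 2*-5 = 11
Minor M_12 = 5*-1 - 2*-1 = -3
Minor M_13 = 5*-5 - -1*-1 = -26
det = 4*(11) - 1*(-3) + 4*(-26)
    = 44 - -3 + -104
    = -57

-57


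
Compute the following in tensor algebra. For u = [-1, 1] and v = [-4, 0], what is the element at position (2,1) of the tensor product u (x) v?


The outer product entry T_{ij} = u_i * v_j.
We need i=2, j=1.
u_2 = 1, v_1 = -4
T_{2,1} = 1 * -4 = -4

-4


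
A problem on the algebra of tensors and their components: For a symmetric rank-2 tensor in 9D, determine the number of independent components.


A symmetric rank-2 tensor in d dimensions has d(d+1)/2 independent components.
d = 9
d(d+1)/2 = 9 * 10 / 2 = 90 / 2 = 45

45


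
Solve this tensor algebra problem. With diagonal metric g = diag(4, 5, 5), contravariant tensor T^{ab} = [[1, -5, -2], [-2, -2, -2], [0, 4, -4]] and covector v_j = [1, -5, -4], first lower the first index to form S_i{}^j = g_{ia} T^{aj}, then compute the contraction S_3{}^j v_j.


Step 1: lower the first index. For a diagonal metric, g_{ia} T^{aj} = g_{ii} T^{ij} (no sum on i).
g_{33} = 5
S_3{}^1 = 5 * T^{31} = 5 * 0 = 0
S_3{}^2 = 5 * T^{32} = 5 * 4 = 20
S_3{}^3 = 5 * T^{33} = 5 * -4 = -20
Step 2: contract S_3{}^j with v_j.
S_3{}^1 * v_1 = 0 * 1 = 0
S_3{}^2 * v_2 = 20 * -5 = -100
S_3{}^3 * v_3 = -20 * -4 = 80
Result = 0 + -100 + 80 = -20

-20


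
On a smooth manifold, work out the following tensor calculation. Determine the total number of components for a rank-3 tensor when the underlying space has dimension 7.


The number of components of a rank-r tensor in d dimensions is d^r.
Here d = 7 and r = 3.
7^3 = 343

343


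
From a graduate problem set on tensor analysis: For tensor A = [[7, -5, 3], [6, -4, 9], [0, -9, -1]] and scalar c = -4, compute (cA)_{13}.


Scalar multiplication: (cA)_{ij} = c * A_{ij}.
c = -4
A_{13} = 3
(cA)_{13} = -4 * 3 = -12

-12


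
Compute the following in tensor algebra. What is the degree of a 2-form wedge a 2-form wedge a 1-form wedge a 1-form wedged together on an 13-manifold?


The degree of a wedge product is the sum of the degrees of the individual forms.
Degrees: 2, 2, 1, 1
Total degree = 2 + 2 + 1 + 1 = 6

6


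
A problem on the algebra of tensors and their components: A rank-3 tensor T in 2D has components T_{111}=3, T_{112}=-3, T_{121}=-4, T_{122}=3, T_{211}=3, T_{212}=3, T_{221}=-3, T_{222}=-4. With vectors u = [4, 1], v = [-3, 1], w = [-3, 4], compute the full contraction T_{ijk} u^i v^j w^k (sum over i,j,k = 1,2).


S = sum over i,j,k of T_{ijk} u_i v_j w_k. Expanding all 8 terms:
T_{111}*u_1*v_1*w_1 = 3*4*-3*-3 = 108  (running total: 108)
T_{112}*u_1*v_1*w_2 = -3*4*-3*4 = 144  (running total: 252)
T_{121}*u_1*v_2*w_1 = -4*4*1*-3 = 48  (running total: 300)
T_{122}*u_1*v_2*w_2 = 3*4*1*4 = 48  (running total: 348)
T_{211}*u_2*v_1*w_1 = 3*1*-3*-3 = 27  (running total: 375)
T_{212}*u_2*v_1*w_2 = 3*1*-3*4 = -36  (running total: 339)
T_{221}*u_2*v_2*w_1 = -3*1*1*-3 = 9  (running total: 348)
T_{222}*u_2*v_2*w_2 = -4*1*1*4 = -16  (running total: 332)
S = 332

332


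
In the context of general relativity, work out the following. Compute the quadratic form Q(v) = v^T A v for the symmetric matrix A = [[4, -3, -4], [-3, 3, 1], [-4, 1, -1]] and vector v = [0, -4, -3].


First compute Av:
(Av)_1 = 4*0 + -3*-4 + -4*-3 = 24
(Av)_2 = -3*0 + 3*-4 + 1*-3 = -15
(Av)_3 = -4*0 + 1*-4 + -1*-3 = -1
Av = [24, -15, -1]
Then v^T (Av) = 0*24 + -4*-15 + -3*-1
= 0 + 60 + 3 = 63

63


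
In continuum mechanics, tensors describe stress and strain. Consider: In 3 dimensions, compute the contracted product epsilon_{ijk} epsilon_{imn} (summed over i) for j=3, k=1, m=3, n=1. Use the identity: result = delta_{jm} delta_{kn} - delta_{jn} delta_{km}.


Using the identity: epsilon_{ijk} epsilon_{imn} = delta_{jm} delta_{kn} - delta_{jn} delta_{km}.
delta_{33} = 1
delta_{11} = 1
delta_{31} = 0
delta_{13} = 0
Result = 1 * 1 - 0 * 0 = 1 - 0 = 1

1


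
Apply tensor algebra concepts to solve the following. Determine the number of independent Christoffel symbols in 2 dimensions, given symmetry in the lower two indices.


Christoffel symbols Gamma^k_{ij} are symmetric in i,j, so there are d * d(d+1)/2 independent symbols.
d = 2
d(d+1)/2 = 2 * 3 / 2 = 3
Total = 2 * 3 = 6

6


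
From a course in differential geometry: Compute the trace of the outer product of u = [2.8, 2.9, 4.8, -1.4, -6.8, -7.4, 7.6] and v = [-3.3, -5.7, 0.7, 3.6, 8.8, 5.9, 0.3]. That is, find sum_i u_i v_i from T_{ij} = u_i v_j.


The outer product gives T_{ij} = u_i v_j.
The trace (contraction) is Tr(T) = sum_i T_{ii} = sum_i u_i v_i.
Diagonal entries:
T_{11} = u_1 * v_1 = 2.8 * -3.3 = -9.24
T_{22} = u_2 * v_2 = 2.9 * -5.7 = -16.53
T_{33} = u_3 * v_3 = 4.8 * 0.7 = 3.36
T_{44} = u_4 * v_4 = -1.4 * 3.6 = -5.04
T_{55} = u_5 * v_5 = -6.8 * 8.8 = -59.84
T_{66} = u_6 * v_6 = -7.4 * 5.9 = -43.66
T_{77} = u_7 * v_7 = 7.6 * 0.3 = 2.28
Tr(T) = -9.24 + -16.53 + 3.36 + -5.04 + -59.84 + -43.66 + 2.28 = -128.67

-128.67


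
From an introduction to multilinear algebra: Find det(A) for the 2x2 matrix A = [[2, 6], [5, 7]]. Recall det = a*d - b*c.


For a 2x2 matrix [[a, b], [c, d]], det = a*d - b*c.
a = 2, b = 6, c = 5, d = 7
a*d = 2 * 7 = 14
b*c = 6 * 5 = 30
det = 14 - 30 = -16

-16


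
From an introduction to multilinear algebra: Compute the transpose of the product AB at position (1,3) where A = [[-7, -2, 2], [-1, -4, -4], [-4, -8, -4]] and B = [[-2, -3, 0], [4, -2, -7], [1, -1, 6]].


(AB)^T_{ij} = (AB)_{ji} = sum_k A_{jk} B_{ki}.
For i=1, j=3 we need (AB)_{31}:
A_{31} * B_{11} = -4 * -2 = 8
A_{32} * B_{21} = -8 * 4 = -32
A_{33} * B_{31} = -4 * 1 = -4
Sum = 8 + -32 + -4 = -28

-28


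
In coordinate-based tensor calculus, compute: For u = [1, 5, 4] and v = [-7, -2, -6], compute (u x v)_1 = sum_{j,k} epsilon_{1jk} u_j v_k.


(u x v)_1 = sum_{j,k} epsilon_{1jk} u_j v_k. Only permutations of (1,2,3) contribute; the two non-zero terms are:
eps_{123} u_2 v_3 = 1 * 5 * -6 = -30
eps_{132} u_3 v_2 = -1 * 4 * -2 = 8
(u x v)_1 = -22

-22


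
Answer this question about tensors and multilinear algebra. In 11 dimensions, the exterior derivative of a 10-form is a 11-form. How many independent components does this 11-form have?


The exterior derivative of a p-form is a (p+1)-form.
Its number of independent components is C(n, p+1).
n = 11, p+1 = 11
C(11, 11) = 1

1


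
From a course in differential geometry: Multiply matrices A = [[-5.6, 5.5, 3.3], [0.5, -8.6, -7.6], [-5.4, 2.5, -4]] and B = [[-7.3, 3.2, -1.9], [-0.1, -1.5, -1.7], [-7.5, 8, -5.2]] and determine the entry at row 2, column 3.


(AB)_{ij} = sum_k A_{ik} B_{kj}.
For i=2, j=3:
A_{21} * B_{13} = 0.5 * -1.9 = -0.95
A_{22} * B_{23} = -8.6 * -1.7 = 14.62
A_{23} * B_{33} = -7.6 * -5.2 = 39.52
Sum = -0.95 + 14.62 + 39.52 = 53.19

53.19


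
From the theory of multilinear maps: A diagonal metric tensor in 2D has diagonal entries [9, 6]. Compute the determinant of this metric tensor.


For a diagonal metric, the determinant is the product of diagonal entries.
Diagonal entries: 9, 6
det(g) = 9 * 6 = 54

54


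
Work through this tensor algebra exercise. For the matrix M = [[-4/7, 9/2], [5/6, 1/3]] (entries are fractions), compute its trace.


The trace is the sum of diagonal entries.
Diagonal: M[1,1] = -4/7, M[2,2] = 1/3
Tr(M) = -4/7 + 1/3
Computing step by step:
After adding M[1,1]: -4/7
After adding M[2,2]: -5/21
Tr(M) = -5/21

-5/21


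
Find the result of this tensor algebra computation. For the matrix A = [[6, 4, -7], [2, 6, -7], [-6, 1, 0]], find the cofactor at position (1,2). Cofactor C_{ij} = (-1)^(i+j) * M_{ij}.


To find cofactor C_{12}, delete row 1 and column 2.
The resulting 2x2 submatrix is: [[2, -7], [-6, 0]]
Minor M_{12} = 2*0 - -7*-6
  = 0 - 42 = -42
Sign = (-1)^(1+2) = (-1)^3 = -1
Cofactor C_{12} = -1 * -42 = 42

42


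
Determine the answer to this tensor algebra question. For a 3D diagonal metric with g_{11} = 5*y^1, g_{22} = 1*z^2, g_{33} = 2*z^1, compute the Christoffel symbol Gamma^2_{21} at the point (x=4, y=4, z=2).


For a diagonal metric, Gamma^k_{ij} = (1/2) g^{kk} (dg_{ik}/dx_j + dg_{jk}/dx_i - dg_{ij}/dx_k).
The metric is diagonal, so g_{ab} = 0 for a != b.
At the given point: g_{11} = 20, g_{22} = 4, g_{33} = 4
g^{22} = 1/4
dg_{22}/dx_1 = dg_{22}/dx_1 = 0
dg_{12}/dx_2 = 0 (off-diagonal)
dg_{21}/dx_2 = 0 (off-diagonal)
Numerator = 0 + 0 - 0 = 0
Gamma^2_{21} = 0 / (2 * 4) = 0

0


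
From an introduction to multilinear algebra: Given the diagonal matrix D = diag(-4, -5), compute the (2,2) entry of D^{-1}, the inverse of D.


For a diagonal matrix, the inverse has entries (D^{-1})_{ii} = 1/d_{ii}.
The diagonal entries are: d_{11} = -4, d_{22} = -5
We need (D^{-1})_{22} = 1/d_{22} = 1/-5 = -1/5

-1/5


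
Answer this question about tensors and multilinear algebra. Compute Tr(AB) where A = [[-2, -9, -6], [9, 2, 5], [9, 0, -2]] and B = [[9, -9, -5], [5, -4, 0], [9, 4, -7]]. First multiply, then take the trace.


Tr(AB) = sum_i (AB)_{ii} where (AB)_{ii} = sum_k A_{ik} B_{ki}.
(AB)_{11} = -2*9 + -9*5 + -6*9 = -117
(AB)_{22} = 9*-9 + 2*-4 + 5*4 = -69
(AB)_{33} = 9*-5 + 0*0 + -2*-7 = -31
Tr(AB) = -117 + -69 + -31 = -217

-217


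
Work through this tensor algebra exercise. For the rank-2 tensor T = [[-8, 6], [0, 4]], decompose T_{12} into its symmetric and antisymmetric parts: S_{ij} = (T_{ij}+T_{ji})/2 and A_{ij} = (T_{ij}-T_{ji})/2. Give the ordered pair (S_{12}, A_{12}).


T_{12} = 6
T_{21} = 0
S_{12} = (6 + 0)/2 = 6/2 = 3
A_{12} = (6 - 0)/2 = 6/2 = 3
Check: S + A = 3 + 3 = 6 = T_{12}.

(3, 3)


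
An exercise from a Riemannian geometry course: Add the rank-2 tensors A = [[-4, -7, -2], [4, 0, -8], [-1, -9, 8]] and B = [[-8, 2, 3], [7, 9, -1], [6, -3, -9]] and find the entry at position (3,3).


Tensor addition is component-wise: (A + B)_{ij} = A_{ij} + B_{ij}.
A_{33} = 8
B_{33} = -9
(A + B)_{33} = 8 + -9 = -1

-1


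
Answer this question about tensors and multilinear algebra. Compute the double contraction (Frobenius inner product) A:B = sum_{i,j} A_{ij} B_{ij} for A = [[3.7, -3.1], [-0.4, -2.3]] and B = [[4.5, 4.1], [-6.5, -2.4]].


A:B = sum over all i,j of A_{ij} * B_{ij}.
Row 1: 3.7*4.5=16.65, -3.1*4.1=-12.71 => row sum = 3.94
Row 2: -0.4*-6.5=2.6, -2.3*-2.4=5.52 => row sum = 8.12
Total = 3.94 + 8.12 = 12.06

12.06


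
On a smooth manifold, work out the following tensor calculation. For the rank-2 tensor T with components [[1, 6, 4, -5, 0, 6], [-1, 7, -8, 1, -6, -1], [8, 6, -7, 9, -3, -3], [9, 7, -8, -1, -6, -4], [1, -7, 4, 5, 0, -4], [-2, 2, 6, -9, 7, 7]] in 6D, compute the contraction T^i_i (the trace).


The contraction (trace) of a rank-2 tensor is the sum of its diagonal elements.
Diagonal entries: A[1,1] = 1, A[2,2] = 7, A[3,3] = -7, A[4,4] = -1, A[5,5] = 0, A[6,6] = 7
Tr(A) = 1 + 7 + -7 + -1 + 0 + 7 = 7

7


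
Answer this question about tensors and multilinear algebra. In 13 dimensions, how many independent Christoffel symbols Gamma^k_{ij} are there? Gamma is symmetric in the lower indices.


Christoffel symbols Gamma^k_{ij} are symmetric in i,j, so there are d * d(d+1)/2 independent symbols.
d = 13
d(d+1)/2 = 13 * 14 / 2 = 91
Total = 13 * 91 = 1183

1183


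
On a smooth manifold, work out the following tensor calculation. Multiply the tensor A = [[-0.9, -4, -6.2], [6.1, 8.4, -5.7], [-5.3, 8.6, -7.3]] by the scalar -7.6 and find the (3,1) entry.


Scalar multiplication: (cA)_{ij} = c * A_{ij}.
c = -7.6
A_{31} = -5.3
(cA)_{31} = -7.6 * -5.3 = 40.28

40.28


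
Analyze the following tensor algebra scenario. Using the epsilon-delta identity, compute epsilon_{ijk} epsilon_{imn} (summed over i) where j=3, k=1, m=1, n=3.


Using the identity: epsilon_{ijk} epsilon_{imn} = delta_{jm} delta_{kn} - delta_{jn} delta_{km}.
delta_{31} = 0
delta_{13} = 0
delta_{33} = 1
delta_{11} = 1
Result = 0 * 0 - 1 * 1 = 0 - 1 = -1

-1


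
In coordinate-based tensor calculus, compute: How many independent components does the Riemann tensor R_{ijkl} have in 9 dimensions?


The Riemann tensor in d dimensions has d^2(d^2 - 1)/12 independent components.
d = 9, so d^2 = 81
d^2 - 1 = 80
d^2(d^2 - 1) = 81 * 80 = 6480
Divide by 12: 6480 / 12 = 540

540


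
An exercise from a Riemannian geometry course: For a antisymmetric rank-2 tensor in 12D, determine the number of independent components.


A antisymmetric rank-2 tensor in d dimensions has d(d-1)/2 independent components.
d = 12
d(d-1)/2 = 12 * 11 / 2 = 132 / 2 = 66

66


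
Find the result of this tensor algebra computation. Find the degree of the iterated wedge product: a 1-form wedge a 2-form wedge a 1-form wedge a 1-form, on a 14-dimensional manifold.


The degree of a wedge product is the sum of the degrees of the individual forms.
Degrees: 1, 2, 1, 1
Total degree = 1 + 2 + 1 + 1 = 5

5


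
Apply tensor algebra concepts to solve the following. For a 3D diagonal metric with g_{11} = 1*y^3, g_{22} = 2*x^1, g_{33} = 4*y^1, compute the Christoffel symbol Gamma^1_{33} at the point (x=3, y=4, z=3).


For a diagonal metric, Gamma^k_{ij} = (1/2) g^{kk} (dg_{ik}/dx_j + dg_{jk}/dx_i - dg_{ij}/dx_k).
The metric is diagonal, so g_{ab} = 0 for a != b.
At the given point: g_{11} = 64, g_{22} = 6, g_{33} = 16
g^{11} = 1/64
dg_{31}/dx_3 = 0 (off-diagonal)
dg_{31}/dx_3 = 0 (off-diagonal)
dg_{33}/dx_1 = dg_{33}/dx_1 = 0
Numerator = 0 + 0 - 0 = 0
Gamma^1_{33} = 0 / (2 * 64) = 0

0


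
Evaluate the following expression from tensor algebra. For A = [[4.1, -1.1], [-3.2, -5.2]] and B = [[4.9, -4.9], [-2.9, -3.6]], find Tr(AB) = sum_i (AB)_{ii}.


Tr(AB) = sum_i (AB)_{ii} where (AB)_{ii} = sum_k A_{ik} B_{ki}.
(AB)_{11} = 4.1*4.9 + -1.1*-2.9 = 23.28
(AB)_{22} = -3.2*-4.9 + -5.2*-3.6 = 34.4
Tr(AB) = 23.28 + 34.4 = 57.68

57.68


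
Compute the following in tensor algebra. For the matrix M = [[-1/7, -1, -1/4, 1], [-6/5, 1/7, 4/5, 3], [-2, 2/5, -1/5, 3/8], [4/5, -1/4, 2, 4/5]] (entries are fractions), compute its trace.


The trace is the sum of diagonal entries.
Diagonal: M[1,1] = -1/7, M[2,2] = 1/7, M[3,3] = -1/5, M[4,4] = 4/5
Tr(M) = -1/7 + 1/7 + -1/5 + 4/5
Computing step by step:
After adding M[1,1]: -1/7
After adding M[2,2]: 0
After adding M[3,3]: -1/5
After adding M[4,4]: 3/5
Tr(M) = 3/5

3/5


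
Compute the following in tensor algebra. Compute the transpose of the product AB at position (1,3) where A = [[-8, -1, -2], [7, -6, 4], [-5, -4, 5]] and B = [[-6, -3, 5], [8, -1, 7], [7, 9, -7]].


(AB)^T_{ij} = (AB)_{ji} = sum_k A_{jk} B_{ki}.
For i=1, j=3 we need (AB)_{31}:
A_{31} * B_{11} = -5 * -6 = 30
A_{32} * B_{21} = -4 * 8 = -32
A_{33} * B_{31} = 5 * 7 = 35
Sum = 30 + -32 + 35 = 33

33


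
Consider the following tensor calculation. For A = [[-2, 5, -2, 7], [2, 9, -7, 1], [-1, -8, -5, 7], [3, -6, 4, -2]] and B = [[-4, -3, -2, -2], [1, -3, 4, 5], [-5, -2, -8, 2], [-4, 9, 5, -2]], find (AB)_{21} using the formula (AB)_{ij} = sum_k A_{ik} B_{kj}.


(AB)_{ij} = sum_k A_{ik} B_{kj}.
For i=2, j=1:
A_{21} * B_{11} = 2 * -4 = -8
A_{22} * B_{21} = 9 * 1 = 9
A_{23} * B_{31} = -7 * -5 = 35
A_{24} * B_{41} = 1 * -4 = -4
Sum = -8 + 9 + 35 + -4 = 32

32


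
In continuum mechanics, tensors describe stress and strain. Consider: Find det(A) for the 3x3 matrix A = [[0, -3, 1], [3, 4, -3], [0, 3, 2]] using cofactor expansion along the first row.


Expanding along the first row, det(A) = a11*M_11 - a12*M_12 + a13*M_13, where M_1j is the (1,j) minor.
Minor M_11 = 4*2 - -3*3 = 17
Minor M_12 = 3*2 - -3*0 = 6
Minor M_13 = 3*3 - 4*0 = 9
det = 0*(17) - -3*(6) + 1*(9)
    = 0 - -18 + 9
    = 27

27


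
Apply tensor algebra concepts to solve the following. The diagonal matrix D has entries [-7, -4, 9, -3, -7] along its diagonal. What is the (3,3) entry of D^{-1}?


For a diagonal matrix, the inverse has entries (D^{-1})_{ii} = 1/d_{ii}.
The diagonal entries are: d_{11} = -7, d_{22} = -4, d_{33} = 9, d_{44} = -3, d_{55} = -7
We need (D^{-1})_{33} = 1/d_{33} = 1/9 = 1/9

1/9


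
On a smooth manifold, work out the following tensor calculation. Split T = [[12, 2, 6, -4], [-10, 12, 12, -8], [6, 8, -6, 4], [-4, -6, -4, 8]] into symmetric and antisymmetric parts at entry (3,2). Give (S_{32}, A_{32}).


T_{32} = 8
T_{23} = 12
S_{32} = (8 + 12)/2 = 20/2 = 10
A_{32} = (8 - 12)/2 = -4/2 = -2
Check: S + A = 10 + -2 = 8 = T_{32}.

(10, -2)


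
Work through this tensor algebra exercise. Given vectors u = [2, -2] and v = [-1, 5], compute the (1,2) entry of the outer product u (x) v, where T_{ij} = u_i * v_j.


The outer product entry T_{ij} = u_i * v_j.
We need i=1, j=2.
u_1 = 2, v_2 = 5
T_{1,2} = 2 * 5 = 10

10


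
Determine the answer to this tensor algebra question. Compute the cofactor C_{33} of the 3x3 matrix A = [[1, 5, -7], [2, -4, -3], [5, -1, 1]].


To find cofactor C_{33}, delete row 3 and column 3.
The resulting 2x2 submatrix is: [[1, 5], [2, -4]]
Minor M_{33} = 1*-4 - 5*2
  = -4 - 10 = -14
Sign = (-1)^(3+3) = (-1)^6 = 1
Cofactor C_{33} = 1 * -14 = -14

-14


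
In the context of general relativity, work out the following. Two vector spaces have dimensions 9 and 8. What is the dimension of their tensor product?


The dimension of a tensor product is the product of dimensions.
dim(V) = 9, dim(W) = 8
dim(V (x) W) = 9 * 8 = 72

72


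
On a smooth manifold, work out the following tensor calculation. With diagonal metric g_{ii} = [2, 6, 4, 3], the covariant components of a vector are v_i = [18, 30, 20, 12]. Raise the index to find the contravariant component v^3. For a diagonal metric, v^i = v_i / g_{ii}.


To raise an index with a diagonal metric: v^i = v_i / g_{ii}.
For index 3: v_3 = 20, g_{33} = 4
v^3 = 20 / 4 = 5

5


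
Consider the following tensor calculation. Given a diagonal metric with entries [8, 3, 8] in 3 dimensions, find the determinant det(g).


For a diagonal metric, the determinant is the product of diagonal entries.
Diagonal entries: 8, 3, 8
det(g) = 8 * 3 * 8 = 192

192


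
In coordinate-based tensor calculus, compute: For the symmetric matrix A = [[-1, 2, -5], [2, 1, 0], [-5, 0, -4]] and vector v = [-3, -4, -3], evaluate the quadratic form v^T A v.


First compute Av:
(Av)_1 = -1*-3 + 2*-4 + -5*-3 = 10
(Av)_2 = 2*-3 + 1*-4 + 0*-3 = -10
(Av)_3 = -5*-3 + 0*-4 + -4*-3 = 27
Av = [10, -10, 27]
Then v^T (Av) = -3*10 + -4*-10 + -3*27
= -30 + 40 + -81 = -71

-71
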